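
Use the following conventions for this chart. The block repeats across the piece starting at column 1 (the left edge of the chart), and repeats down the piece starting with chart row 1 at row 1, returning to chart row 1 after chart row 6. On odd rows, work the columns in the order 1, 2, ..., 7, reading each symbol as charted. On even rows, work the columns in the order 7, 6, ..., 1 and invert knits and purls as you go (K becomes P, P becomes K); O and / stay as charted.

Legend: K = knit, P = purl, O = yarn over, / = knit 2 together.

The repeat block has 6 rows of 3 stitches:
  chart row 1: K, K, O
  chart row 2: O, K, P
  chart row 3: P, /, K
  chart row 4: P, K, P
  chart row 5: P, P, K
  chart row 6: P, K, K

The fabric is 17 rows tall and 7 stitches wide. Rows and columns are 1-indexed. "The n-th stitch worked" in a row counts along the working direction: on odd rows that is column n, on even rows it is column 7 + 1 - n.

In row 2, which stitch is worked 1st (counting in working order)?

Row 2 uses chart row ((2-1) mod 6)+1 = 2. Row 2 is even, so WS.
Chart row 2 tiled across columns 1-7: O K P O K P O
WS row: flip the tiled sequence (start at column 7) and apply K<->P; O and / stay.
Row 2 as worked: O K P O K P O
Stitch 1 in working order -> O

== STITCH ==
O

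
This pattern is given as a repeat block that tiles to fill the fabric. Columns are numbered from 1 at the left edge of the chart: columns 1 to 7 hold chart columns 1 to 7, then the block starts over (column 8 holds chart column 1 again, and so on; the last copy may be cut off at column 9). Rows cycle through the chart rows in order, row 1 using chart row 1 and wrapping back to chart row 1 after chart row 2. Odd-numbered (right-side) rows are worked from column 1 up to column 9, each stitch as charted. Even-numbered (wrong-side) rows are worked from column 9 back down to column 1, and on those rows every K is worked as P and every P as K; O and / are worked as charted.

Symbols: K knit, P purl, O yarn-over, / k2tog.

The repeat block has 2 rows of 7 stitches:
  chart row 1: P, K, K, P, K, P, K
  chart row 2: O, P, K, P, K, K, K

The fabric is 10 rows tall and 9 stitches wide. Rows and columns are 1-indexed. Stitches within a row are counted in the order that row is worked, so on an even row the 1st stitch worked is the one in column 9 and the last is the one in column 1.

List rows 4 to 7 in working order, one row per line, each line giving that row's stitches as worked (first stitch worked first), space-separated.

Row 4: chart row 2, WS - tiled (columns 1-9): O P K P K K K O P; work from column 9 back to 1 with K<->P swapped.
Row 5: chart row 1, RS - tile across columns 1-9 and work as-is.
Row 6: chart row 2, WS - tiled (columns 1-9): O P K P K K K O P; work from column 9 back to 1 with K<->P swapped.
Row 7: chart row 1, RS - tile across columns 1-9 and work as-is.

== ROWS AS WORKED ==
K O P P P K P K O
P K K P K P K P K
K O P P P K P K O
P K K P K P K P K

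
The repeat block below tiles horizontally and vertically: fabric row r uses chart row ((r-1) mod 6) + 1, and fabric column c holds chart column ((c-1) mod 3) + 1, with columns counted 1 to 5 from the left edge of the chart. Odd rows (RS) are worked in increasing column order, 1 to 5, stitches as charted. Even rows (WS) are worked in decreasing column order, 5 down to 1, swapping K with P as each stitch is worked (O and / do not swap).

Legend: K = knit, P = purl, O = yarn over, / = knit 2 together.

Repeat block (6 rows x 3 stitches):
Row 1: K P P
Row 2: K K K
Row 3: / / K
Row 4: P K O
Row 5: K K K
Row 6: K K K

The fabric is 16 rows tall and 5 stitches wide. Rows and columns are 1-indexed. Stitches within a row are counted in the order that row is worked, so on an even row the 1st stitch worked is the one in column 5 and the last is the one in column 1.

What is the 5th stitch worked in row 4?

== STITCH ==
K

Derivation:
Row 4: (4-1) mod 6 = 3, so use chart row 4. Even row -> WS.
Chart row 4 tiled across columns 1-5: P K O P K
WS: work from column 5 back to column 1 (reverse the tiled row), swapping K<->P (O and / unchanged).
Row 4 as worked: P K O P K
Stitch 5 in working order -> K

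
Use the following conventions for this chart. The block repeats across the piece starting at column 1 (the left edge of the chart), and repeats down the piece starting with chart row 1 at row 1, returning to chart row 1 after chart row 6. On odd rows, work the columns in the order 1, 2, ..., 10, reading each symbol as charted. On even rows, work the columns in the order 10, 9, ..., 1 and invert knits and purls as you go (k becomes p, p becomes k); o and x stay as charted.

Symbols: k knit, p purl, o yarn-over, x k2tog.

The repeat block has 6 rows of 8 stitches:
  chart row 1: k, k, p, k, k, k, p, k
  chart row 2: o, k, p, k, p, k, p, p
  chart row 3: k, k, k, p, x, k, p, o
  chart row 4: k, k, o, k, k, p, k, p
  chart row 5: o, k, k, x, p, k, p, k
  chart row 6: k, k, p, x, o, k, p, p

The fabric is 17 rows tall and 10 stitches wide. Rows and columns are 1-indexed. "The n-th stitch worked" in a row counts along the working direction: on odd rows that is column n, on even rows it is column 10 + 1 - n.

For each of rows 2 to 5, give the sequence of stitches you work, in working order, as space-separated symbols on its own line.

Row 2: chart row 2, WS - tiled (columns 1-10): o k p k p k p p o k; work from column 10 back to 1 with k<->p swapped.
Row 3: chart row 3, RS - tile across columns 1-10 and work as-is.
Row 4: chart row 4, WS - tiled (columns 1-10): k k o k k p k p k k; work from column 10 back to 1 with k<->p swapped.
Row 5: chart row 5, RS - tile across columns 1-10 and work as-is.

Result:
p o k k p k p k p o
k k k p x k p o k k
p p k p k p p o p p
o k k x p k p k o k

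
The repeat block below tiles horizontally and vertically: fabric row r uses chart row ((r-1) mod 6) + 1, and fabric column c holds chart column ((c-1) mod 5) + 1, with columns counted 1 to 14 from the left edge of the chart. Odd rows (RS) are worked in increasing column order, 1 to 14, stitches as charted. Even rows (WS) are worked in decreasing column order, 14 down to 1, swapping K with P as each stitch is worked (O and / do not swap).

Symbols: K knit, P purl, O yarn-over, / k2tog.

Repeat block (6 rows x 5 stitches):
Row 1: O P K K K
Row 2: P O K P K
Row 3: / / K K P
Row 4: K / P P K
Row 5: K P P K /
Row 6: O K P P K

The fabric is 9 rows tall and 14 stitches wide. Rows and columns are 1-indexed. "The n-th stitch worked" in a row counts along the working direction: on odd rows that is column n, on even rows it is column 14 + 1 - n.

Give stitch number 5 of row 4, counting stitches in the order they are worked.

For row 4: chart row = ((4-1) mod 6) + 1 = 4; this is a WS (even) row.
Chart row 4 tiled across columns 1-14: K / P P K K / P P K K / P P
WS: work from column 14 back to column 1 (reverse the tiled row), swapping K<->P (O and / unchanged).
Row 4 as worked: K K / P P K K / P P K K / P
Stitch 5 in working order -> P

Stitch:
P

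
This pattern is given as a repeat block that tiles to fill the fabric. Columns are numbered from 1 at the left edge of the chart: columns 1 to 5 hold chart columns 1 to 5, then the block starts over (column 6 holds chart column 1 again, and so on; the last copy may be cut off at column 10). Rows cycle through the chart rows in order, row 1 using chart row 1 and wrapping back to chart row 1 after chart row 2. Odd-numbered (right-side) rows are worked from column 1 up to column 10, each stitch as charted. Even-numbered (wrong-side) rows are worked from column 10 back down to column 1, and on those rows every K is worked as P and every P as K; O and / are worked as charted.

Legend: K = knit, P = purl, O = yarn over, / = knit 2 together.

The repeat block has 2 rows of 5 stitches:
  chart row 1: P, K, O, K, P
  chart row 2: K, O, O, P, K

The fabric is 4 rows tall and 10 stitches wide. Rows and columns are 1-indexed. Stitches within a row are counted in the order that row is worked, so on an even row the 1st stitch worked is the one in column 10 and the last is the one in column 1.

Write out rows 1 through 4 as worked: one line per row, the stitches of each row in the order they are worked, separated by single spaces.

Row 1: chart row 1, RS - tile across columns 1-10 and work as-is.
Row 2: chart row 2, WS - tiled (columns 1-10): K O O P K K O O P K; work from column 10 back to 1 with K<->P swapped.
Row 3: chart row 1, RS - tile across columns 1-10 and work as-is.
Row 4: chart row 2, WS - tiled (columns 1-10): K O O P K K O O P K; work from column 10 back to 1 with K<->P swapped.

Rows as worked:
P K O K P P K O K P
P K O O P P K O O P
P K O K P P K O K P
P K O O P P K O O P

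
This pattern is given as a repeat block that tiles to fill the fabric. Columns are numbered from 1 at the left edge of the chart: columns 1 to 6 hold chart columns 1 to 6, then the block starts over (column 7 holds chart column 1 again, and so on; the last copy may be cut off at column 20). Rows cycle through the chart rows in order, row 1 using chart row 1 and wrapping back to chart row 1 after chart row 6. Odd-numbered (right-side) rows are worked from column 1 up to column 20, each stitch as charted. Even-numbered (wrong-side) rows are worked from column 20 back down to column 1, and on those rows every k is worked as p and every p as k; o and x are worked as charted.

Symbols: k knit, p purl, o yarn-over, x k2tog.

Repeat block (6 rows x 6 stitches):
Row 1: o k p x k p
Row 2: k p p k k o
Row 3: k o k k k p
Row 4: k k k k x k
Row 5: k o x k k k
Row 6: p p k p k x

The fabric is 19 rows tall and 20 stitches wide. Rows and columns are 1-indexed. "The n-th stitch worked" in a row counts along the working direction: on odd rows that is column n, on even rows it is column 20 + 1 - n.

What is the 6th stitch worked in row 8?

Stitch:
k

Derivation:
For row 8: chart row = ((8-1) mod 6) + 1 = 2; this is a WS (even) row.
Chart row 2 tiled across columns 1-20: k p p k k o k p p k k o k p p k k o k p
WS: work from column 20 back to column 1 (reverse the tiled row), swapping k<->p (o and x unchanged).
Row 8 as worked: k p o p p k k p o p p k k p o p p k k p
Counting 6 along the worked row gives k.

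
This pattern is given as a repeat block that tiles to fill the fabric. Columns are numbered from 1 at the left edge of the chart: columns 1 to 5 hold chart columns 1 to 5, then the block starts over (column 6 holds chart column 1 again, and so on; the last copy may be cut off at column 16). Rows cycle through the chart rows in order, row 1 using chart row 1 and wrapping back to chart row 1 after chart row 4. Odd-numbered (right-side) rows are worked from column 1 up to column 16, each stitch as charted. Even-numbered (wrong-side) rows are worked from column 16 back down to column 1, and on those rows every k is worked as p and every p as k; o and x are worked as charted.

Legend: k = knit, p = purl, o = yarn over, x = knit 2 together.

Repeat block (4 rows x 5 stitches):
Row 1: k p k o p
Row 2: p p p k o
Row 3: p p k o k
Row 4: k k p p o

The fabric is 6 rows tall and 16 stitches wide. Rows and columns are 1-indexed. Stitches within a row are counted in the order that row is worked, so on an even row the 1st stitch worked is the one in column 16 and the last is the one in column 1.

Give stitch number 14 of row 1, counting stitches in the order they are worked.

Result:
o

Derivation:
Row 1: (1-1) mod 4 = 0, so use chart row 1. Odd row -> RS.
Chart row 1 tiled across columns 1-16: k p k o p k p k o p k p k o p k
RS: work column 1 to column 16, symbols as charted — the tiled row is the row as worked.
Counting 14 along the worked row gives o.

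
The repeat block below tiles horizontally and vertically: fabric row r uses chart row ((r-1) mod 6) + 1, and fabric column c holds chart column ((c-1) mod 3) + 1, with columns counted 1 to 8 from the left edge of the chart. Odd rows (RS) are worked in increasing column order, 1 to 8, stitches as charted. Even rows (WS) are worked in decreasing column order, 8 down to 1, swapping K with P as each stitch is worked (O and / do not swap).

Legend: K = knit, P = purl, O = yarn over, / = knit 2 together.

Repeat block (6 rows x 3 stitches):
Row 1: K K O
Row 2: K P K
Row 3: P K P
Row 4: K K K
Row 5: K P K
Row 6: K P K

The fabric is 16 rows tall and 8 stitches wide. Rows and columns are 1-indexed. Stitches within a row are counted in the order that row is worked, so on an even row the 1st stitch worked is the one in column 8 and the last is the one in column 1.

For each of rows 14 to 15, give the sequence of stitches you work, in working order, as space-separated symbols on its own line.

Row 14: chart row 2, WS - tiled (columns 1-8): K P K K P K K P; work from column 8 back to 1 with K<->P swapped.
Row 15: chart row 3, RS - tile across columns 1-8 and work as-is.

== ROWS AS WORKED ==
K P P K P P K P
P K P P K P P K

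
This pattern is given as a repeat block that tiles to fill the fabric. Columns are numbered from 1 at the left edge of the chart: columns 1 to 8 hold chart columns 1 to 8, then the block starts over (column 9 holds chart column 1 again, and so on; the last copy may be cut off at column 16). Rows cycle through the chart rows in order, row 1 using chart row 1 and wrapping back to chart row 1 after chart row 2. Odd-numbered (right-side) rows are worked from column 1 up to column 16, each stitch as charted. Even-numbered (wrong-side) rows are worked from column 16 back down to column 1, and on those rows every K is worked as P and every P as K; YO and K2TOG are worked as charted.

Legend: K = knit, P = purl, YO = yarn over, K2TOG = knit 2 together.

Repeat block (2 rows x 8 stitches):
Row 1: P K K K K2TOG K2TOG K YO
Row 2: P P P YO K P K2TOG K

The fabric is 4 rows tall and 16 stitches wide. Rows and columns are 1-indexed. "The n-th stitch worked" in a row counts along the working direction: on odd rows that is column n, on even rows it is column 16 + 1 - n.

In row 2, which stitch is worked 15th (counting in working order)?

For row 2: chart row = ((2-1) mod 2) + 1 = 2; this is a WS (even) row.
Chart row 2 tiled across columns 1-16: P P P YO K P K2TOG K P P P YO K P K2TOG K
WS: work from column 16 back to column 1 (reverse the tiled row), swapping K<->P (YO and K2TOG unchanged).
Row 2 as worked: P K2TOG K P YO K K K P K2TOG K P YO K K K
Stitch 15 in working order -> K

Result:
K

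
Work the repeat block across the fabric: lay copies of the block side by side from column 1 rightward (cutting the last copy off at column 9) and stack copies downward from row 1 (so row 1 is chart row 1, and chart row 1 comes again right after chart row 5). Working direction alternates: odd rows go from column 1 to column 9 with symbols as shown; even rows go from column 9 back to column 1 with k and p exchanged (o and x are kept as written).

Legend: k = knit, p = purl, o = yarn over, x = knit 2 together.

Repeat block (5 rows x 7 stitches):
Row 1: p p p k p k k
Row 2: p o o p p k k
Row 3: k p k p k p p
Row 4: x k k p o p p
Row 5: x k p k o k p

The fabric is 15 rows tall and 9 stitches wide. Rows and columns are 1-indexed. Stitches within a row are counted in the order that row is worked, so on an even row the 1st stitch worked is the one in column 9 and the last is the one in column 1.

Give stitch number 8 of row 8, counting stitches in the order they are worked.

For row 8: chart row = ((8-1) mod 5) + 1 = 3; this is a WS (even) row.
Chart row 3 tiled across columns 1-9: k p k p k p p k p
WS: work from column 9 back to column 1 (reverse the tiled row), swapping k<->p (o and x unchanged).
Row 8 as worked: k p k k p k p k p
Stitch 8 in working order -> k

Result:
k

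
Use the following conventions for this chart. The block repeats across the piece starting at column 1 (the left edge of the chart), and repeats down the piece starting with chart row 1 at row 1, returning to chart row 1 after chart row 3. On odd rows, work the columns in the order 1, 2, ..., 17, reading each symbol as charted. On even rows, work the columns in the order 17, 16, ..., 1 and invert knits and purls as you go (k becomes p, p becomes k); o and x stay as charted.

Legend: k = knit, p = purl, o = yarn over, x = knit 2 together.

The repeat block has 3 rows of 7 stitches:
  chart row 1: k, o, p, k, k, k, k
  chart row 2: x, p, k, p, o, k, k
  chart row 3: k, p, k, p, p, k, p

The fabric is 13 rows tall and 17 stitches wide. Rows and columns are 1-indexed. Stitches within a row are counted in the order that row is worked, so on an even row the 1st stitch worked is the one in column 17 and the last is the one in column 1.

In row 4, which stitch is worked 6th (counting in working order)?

For row 4: chart row = ((4-1) mod 3) + 1 = 1; this is a WS (even) row.
Chart row 1 tiled across columns 1-17: k o p k k k k k o p k k k k k o p
WS row: flip the tiled sequence (start at column 17) and apply k<->p; o and x stay.
Row 4 as worked: k o p p p p p k o p p p p p k o p
Stitch 6 in working order -> p

Stitch:
p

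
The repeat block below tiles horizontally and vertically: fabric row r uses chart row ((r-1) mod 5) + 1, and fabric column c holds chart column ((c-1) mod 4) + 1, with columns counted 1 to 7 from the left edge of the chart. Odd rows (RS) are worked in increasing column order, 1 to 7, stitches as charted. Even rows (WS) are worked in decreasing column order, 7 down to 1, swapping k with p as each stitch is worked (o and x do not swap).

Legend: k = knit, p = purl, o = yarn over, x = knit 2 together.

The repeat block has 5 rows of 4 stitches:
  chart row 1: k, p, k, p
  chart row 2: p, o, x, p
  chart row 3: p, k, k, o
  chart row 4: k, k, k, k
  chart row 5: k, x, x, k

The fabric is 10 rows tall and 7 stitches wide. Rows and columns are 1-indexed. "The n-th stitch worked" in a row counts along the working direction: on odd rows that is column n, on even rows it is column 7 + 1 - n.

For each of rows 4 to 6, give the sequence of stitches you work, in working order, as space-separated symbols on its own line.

Row 4: chart row 4, WS - tiled (columns 1-7): k k k k k k k; work from column 7 back to 1 with k<->p swapped.
Row 5: chart row 5, RS - tile across columns 1-7 and work as-is.
Row 6: chart row 1, WS - tiled (columns 1-7): k p k p k p k; work from column 7 back to 1 with k<->p swapped.

Rows as worked:
p p p p p p p
k x x k k x x
p k p k p k p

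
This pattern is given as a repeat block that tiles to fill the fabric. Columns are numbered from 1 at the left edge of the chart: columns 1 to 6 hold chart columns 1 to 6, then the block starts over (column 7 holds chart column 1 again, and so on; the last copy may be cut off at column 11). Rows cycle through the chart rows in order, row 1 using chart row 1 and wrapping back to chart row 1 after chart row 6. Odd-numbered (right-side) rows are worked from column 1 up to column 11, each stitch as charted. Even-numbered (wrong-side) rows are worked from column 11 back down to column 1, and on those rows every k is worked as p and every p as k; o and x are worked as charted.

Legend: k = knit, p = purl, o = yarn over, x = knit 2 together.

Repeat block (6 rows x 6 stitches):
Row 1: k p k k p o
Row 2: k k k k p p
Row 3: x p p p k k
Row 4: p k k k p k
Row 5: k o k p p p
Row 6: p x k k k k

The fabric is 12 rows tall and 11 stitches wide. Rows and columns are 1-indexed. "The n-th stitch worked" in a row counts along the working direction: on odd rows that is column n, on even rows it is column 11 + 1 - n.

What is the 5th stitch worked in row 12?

Row 12: (12-1) mod 6 = 5, so use chart row 6. Even row -> WS.
Chart row 6 tiled across columns 1-11: p x k k k k p x k k k
Wrong side: read the tiled row from column 11 down to 1 and exchange k with p (leave o, x).
Row 12 as worked: p p p x k p p p p x k
The 5th stitch worked is k.

Result:
k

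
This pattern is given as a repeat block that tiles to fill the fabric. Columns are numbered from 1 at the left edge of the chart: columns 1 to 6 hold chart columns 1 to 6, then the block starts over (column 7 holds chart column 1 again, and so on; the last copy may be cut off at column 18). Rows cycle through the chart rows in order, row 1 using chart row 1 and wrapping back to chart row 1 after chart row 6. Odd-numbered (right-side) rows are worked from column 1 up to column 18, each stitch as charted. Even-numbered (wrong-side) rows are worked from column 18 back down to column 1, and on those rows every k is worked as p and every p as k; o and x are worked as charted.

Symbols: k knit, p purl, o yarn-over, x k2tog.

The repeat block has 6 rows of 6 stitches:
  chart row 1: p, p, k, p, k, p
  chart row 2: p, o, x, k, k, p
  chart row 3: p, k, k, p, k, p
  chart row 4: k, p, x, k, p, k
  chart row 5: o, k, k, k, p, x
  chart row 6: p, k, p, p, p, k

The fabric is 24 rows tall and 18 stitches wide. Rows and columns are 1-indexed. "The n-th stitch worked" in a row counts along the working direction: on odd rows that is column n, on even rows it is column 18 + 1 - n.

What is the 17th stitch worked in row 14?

Result:
o

Derivation:
Row 14: (14-1) mod 6 = 1, so use chart row 2. Even row -> WS.
Chart row 2 tiled across columns 1-18: p o x k k p p o x k k p p o x k k p
WS row: flip the tiled sequence (start at column 18) and apply k<->p; o and x stay.
Row 14 as worked: k p p x o k k p p x o k k p p x o k
The 17th stitch worked is o.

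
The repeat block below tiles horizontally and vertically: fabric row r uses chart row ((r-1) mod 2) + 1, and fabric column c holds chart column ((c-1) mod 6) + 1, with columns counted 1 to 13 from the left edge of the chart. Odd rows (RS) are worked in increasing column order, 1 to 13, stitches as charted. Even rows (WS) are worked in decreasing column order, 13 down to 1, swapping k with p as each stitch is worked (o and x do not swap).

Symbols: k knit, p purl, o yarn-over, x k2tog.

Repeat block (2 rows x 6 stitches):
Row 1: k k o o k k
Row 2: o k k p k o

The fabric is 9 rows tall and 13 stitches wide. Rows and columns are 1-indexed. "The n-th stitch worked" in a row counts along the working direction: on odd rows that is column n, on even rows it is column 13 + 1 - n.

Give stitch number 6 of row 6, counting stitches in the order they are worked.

For row 6: chart row = ((6-1) mod 2) + 1 = 2; this is a WS (even) row.
Chart row 2 tiled across columns 1-13: o k k p k o o k k p k o o
WS: work from column 13 back to column 1 (reverse the tiled row), swapping k<->p (o and x unchanged).
Row 6 as worked: o o p k p p o o p k p p o
Stitch 6 in working order -> p

== STITCH ==
p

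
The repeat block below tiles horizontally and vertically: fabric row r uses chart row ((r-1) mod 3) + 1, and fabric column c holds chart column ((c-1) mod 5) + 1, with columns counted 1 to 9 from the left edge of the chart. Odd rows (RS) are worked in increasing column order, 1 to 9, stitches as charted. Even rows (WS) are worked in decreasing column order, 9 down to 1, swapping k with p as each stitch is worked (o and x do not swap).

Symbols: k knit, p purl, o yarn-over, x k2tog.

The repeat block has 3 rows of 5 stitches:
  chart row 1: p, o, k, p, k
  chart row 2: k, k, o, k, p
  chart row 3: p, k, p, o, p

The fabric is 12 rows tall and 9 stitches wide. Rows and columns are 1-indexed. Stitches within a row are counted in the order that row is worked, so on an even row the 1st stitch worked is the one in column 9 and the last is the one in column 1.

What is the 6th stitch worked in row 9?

Result:
p

Derivation:
Row 9 uses chart row ((9-1) mod 3)+1 = 3. Row 9 is odd, so RS.
Chart row 3 tiled across columns 1-9: p k p o p p k p o
RS row: no reversal, no swap; stitch n worked = column n.
Stitch 6 in working order -> p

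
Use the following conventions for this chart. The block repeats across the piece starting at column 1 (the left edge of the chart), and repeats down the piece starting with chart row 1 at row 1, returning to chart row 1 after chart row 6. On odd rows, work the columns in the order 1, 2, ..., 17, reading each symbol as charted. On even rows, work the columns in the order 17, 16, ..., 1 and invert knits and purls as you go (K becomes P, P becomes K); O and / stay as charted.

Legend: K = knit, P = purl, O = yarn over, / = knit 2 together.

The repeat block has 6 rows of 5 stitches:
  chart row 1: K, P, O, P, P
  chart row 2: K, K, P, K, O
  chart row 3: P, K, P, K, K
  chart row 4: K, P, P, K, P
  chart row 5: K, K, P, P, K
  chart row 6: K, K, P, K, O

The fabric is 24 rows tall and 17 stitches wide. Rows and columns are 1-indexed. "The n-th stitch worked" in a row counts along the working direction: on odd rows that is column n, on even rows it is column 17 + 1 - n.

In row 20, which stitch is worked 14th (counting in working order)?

For row 20: chart row = ((20-1) mod 6) + 1 = 2; this is a WS (even) row.
Chart row 2 tiled across columns 1-17: K K P K O K K P K O K K P K O K K
WS: work from column 17 back to column 1 (reverse the tiled row), swapping K<->P (O and / unchanged).
Row 20 as worked: P P O P K P P O P K P P O P K P P
Stitch 14 in working order -> P

== STITCH ==
P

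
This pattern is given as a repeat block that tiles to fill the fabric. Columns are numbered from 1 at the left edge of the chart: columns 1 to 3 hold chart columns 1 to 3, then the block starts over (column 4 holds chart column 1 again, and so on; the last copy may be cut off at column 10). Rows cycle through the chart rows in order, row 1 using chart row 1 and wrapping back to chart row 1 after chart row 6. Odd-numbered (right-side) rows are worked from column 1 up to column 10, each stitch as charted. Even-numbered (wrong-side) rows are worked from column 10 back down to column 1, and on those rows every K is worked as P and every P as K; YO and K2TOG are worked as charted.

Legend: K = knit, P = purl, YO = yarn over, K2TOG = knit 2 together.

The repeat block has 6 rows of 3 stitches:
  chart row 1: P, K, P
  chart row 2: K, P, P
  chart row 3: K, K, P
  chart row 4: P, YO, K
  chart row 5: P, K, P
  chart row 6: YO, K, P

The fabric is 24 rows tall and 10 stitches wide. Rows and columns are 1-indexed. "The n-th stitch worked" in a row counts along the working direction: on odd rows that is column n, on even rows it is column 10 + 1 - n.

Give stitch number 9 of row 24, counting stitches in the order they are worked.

For row 24: chart row = ((24-1) mod 6) + 1 = 6; this is a WS (even) row.
Chart row 6 tiled across columns 1-10: YO K P YO K P YO K P YO
WS: work from column 10 back to column 1 (reverse the tiled row), swapping K<->P (YO and K2TOG unchanged).
Row 24 as worked: YO K P YO K P YO K P YO
Stitch 9 in working order -> P

Result:
P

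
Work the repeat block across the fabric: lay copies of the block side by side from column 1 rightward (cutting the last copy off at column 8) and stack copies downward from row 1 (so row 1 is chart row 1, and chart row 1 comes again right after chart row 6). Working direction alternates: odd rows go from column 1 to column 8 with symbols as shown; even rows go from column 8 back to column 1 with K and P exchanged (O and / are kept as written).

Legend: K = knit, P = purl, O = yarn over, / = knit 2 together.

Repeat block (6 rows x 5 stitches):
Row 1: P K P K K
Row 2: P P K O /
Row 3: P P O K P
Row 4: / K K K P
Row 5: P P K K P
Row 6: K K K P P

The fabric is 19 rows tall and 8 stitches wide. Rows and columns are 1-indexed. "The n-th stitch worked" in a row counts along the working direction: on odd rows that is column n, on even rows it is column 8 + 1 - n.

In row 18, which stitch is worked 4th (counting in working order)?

== STITCH ==
K

Derivation:
Row 18: (18-1) mod 6 = 5, so use chart row 6. Even row -> WS.
Chart row 6 tiled across columns 1-8: K K K P P K K K
WS: work from column 8 back to column 1 (reverse the tiled row), swapping K<->P (O and / unchanged).
Row 18 as worked: P P P K K P P P
Stitch 4 in working order -> K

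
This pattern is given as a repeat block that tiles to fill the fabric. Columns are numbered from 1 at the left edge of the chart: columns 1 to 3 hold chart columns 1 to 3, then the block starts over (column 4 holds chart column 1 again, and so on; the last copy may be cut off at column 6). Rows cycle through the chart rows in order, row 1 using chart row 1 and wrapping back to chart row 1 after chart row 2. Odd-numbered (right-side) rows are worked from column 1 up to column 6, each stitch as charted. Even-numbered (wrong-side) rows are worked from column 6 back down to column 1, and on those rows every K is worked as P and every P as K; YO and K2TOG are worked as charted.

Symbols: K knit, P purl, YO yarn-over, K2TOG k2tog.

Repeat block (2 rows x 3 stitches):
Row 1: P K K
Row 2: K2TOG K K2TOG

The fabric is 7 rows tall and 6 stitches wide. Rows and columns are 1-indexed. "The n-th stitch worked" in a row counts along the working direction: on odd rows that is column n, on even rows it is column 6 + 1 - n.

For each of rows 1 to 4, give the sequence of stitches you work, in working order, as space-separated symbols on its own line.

== ROWS AS WORKED ==
P K K P K K
K2TOG P K2TOG K2TOG P K2TOG
P K K P K K
K2TOG P K2TOG K2TOG P K2TOG

Derivation:
Row 1: chart row 1, RS - tile across columns 1-6 and work as-is.
Row 2: chart row 2, WS - tiled (columns 1-6): K2TOG K K2TOG K2TOG K K2TOG; work from column 6 back to 1 with K<->P swapped.
Row 3: chart row 1, RS - tile across columns 1-6 and work as-is.
Row 4: chart row 2, WS - tiled (columns 1-6): K2TOG K K2TOG K2TOG K K2TOG; work from column 6 back to 1 with K<->P swapped.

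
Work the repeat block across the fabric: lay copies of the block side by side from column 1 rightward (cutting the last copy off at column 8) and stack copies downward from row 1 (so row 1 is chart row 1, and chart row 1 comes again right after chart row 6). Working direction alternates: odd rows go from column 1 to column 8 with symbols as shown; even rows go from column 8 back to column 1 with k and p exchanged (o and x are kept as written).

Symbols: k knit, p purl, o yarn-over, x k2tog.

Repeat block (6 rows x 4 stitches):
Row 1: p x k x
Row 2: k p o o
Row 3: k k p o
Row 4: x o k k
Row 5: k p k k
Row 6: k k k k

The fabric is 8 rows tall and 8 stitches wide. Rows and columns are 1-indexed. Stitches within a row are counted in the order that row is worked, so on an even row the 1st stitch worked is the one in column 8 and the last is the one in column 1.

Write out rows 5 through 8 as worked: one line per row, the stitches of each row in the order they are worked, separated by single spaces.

Row 5: chart row 5, RS - tile across columns 1-8 and work as-is.
Row 6: chart row 6, WS - tiled (columns 1-8): k k k k k k k k; work from column 8 back to 1 with k<->p swapped.
Row 7: chart row 1, RS - tile across columns 1-8 and work as-is.
Row 8: chart row 2, WS - tiled (columns 1-8): k p o o k p o o; work from column 8 back to 1 with k<->p swapped.

Result:
k p k k k p k k
p p p p p p p p
p x k x p x k x
o o k p o o k p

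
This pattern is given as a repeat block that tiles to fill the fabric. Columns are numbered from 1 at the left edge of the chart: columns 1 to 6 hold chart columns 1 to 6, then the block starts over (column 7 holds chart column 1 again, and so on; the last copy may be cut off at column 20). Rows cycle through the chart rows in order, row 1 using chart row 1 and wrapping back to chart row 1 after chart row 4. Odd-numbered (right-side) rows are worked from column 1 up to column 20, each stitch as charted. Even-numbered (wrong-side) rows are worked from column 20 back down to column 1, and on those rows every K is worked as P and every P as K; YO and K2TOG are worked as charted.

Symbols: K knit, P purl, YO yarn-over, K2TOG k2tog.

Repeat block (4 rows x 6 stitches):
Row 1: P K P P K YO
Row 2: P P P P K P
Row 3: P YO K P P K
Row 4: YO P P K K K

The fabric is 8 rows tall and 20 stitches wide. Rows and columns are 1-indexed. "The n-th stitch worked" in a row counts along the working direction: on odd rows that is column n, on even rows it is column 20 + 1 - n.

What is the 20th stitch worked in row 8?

Row 8: (8-1) mod 4 = 3, so use chart row 4. Even row -> WS.
Chart row 4 tiled across columns 1-20: YO P P K K K YO P P K K K YO P P K K K YO P
WS: work from column 20 back to column 1 (reverse the tiled row), swapping K<->P (YO and K2TOG unchanged).
Row 8 as worked: K YO P P P K K YO P P P K K YO P P P K K YO
The 20th stitch worked is YO.

== STITCH ==
YO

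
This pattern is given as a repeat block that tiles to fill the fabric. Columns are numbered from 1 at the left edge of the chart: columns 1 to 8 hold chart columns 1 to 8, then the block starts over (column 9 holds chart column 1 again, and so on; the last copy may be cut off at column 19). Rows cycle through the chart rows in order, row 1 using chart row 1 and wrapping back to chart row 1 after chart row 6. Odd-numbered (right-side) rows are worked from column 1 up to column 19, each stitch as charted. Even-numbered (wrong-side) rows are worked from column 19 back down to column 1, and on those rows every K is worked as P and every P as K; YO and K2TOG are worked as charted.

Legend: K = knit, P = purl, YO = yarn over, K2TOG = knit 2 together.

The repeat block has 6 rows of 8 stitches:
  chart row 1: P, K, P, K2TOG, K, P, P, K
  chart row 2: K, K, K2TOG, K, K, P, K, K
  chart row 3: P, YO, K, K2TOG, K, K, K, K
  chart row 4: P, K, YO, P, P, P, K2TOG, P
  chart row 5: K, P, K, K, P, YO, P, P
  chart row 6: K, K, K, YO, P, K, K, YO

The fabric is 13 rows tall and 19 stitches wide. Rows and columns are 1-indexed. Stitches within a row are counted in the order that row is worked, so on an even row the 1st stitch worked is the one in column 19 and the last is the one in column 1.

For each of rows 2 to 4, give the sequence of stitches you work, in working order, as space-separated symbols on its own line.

Rows as worked:
K2TOG P P P P K P P K2TOG P P P P K P P K2TOG P P
P YO K K2TOG K K K K P YO K K2TOG K K K K P YO K
YO P K K K2TOG K K K YO P K K K2TOG K K K YO P K

Derivation:
Row 2: chart row 2, WS - tiled (columns 1-19): K K K2TOG K K P K K K K K2TOG K K P K K K K K2TOG; work from column 19 back to 1 with K<->P swapped.
Row 3: chart row 3, RS - tile across columns 1-19 and work as-is.
Row 4: chart row 4, WS - tiled (columns 1-19): P K YO P P P K2TOG P P K YO P P P K2TOG P P K YO; work from column 19 back to 1 with K<->P swapped.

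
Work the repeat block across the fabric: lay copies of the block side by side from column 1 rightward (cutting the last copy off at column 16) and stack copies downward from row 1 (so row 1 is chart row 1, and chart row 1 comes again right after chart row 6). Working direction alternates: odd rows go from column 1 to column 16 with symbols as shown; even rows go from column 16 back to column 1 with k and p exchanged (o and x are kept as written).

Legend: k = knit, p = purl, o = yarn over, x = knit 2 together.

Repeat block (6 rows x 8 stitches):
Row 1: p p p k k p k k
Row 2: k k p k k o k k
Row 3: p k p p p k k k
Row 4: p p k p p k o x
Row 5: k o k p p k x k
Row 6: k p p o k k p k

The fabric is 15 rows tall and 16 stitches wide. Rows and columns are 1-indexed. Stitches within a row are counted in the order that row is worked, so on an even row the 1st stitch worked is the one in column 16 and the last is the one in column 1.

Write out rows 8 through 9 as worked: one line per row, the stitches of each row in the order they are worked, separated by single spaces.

Row 8: chart row 2, WS - tiled (columns 1-16): k k p k k o k k k k p k k o k k; work from column 16 back to 1 with k<->p swapped.
Row 9: chart row 3, RS - tile across columns 1-16 and work as-is.

Rows as worked:
p p o p p k p p p p o p p k p p
p k p p p k k k p k p p p k k k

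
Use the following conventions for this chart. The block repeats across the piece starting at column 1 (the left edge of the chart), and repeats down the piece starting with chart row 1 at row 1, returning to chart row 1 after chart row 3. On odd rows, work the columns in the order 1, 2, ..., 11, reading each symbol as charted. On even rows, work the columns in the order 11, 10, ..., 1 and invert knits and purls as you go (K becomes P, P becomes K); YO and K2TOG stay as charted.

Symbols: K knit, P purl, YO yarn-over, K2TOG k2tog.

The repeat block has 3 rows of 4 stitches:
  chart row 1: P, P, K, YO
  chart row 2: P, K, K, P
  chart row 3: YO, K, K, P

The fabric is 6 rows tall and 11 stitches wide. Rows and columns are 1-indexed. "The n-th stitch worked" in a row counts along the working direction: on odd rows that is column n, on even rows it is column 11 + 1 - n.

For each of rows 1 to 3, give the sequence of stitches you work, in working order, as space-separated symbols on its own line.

Row 1: chart row 1, RS - tile across columns 1-11 and work as-is.
Row 2: chart row 2, WS - tiled (columns 1-11): P K K P P K K P P K K; work from column 11 back to 1 with K<->P swapped.
Row 3: chart row 3, RS - tile across columns 1-11 and work as-is.

== ROWS AS WORKED ==
P P K YO P P K YO P P K
P P K K P P K K P P K
YO K K P YO K K P YO K K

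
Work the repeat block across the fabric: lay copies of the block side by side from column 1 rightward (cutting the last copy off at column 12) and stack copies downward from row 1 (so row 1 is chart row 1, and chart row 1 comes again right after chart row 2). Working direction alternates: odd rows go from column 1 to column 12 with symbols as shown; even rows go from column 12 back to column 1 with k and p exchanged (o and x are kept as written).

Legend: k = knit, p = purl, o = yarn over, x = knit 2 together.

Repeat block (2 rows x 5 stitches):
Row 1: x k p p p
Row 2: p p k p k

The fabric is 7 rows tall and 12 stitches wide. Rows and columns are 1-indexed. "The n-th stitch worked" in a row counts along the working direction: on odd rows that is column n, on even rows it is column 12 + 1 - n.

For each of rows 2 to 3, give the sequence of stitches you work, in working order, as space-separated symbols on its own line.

Row 2: chart row 2, WS - tiled (columns 1-12): p p k p k p p k p k p p; work from column 12 back to 1 with k<->p swapped.
Row 3: chart row 1, RS - tile across columns 1-12 and work as-is.

Result:
k k p k p k k p k p k k
x k p p p x k p p p x k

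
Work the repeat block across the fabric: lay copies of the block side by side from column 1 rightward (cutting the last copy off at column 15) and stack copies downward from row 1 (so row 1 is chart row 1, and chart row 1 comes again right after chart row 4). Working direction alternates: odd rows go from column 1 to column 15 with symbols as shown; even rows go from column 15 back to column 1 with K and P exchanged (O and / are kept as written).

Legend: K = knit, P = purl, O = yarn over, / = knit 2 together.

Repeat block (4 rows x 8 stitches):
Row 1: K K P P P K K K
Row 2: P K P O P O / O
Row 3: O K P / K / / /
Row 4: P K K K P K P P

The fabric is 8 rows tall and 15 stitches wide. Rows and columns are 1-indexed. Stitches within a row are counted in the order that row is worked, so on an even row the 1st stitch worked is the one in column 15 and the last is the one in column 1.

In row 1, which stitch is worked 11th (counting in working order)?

Result:
P

Derivation:
Row 1 uses chart row ((1-1) mod 4)+1 = 1. Row 1 is odd, so RS.
Chart row 1 tiled across columns 1-15: K K P P P K K K K K P P P K K
RS: work column 1 to column 15, symbols as charted — the tiled row is the row as worked.
The 11th stitch worked is P.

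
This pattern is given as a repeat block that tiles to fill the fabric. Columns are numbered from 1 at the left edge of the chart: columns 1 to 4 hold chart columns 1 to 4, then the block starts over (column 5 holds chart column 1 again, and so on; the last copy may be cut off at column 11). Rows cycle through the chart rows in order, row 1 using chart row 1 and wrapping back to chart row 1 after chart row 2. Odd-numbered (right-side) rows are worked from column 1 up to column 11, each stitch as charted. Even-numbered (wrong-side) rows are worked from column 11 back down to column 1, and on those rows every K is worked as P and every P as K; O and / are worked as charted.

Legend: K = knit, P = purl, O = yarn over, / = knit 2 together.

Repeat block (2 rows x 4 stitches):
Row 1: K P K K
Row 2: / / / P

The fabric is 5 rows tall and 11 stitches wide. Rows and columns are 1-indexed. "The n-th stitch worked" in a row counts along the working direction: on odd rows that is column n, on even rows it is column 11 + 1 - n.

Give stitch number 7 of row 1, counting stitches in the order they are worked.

Row 1: (1-1) mod 2 = 0, so use chart row 1. Odd row -> RS.
Chart row 1 tiled across columns 1-11: K P K K K P K K K P K
Right side: take the tiled row as-is (worked left to right from column 1).
Stitch 7 in working order -> K

== STITCH ==
K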